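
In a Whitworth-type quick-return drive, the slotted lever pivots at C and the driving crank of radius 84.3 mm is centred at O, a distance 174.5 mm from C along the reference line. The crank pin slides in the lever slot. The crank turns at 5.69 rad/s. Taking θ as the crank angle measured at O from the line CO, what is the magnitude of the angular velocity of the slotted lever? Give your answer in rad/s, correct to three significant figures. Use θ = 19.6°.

1.83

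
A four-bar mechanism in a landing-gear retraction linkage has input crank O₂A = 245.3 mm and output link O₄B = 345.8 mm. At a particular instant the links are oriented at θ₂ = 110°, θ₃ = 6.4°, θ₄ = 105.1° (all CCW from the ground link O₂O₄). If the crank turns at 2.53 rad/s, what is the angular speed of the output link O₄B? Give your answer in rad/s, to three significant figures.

ω₂ = 2.53 rad/s
Differentiating the loop-closure r₂e^{iθ₂}+r₃e^{iθ₃}=r₁+r₄e^{iθ₄} gives r₂ω₂e^{iθ₂}+r₃ω₃e^{iθ₃}=r₄ω₄e^{iθ₄}.
Eliminating the other unknown: ω₄ = r₂ω₂ sin(θ₂−θ₃) / [r₄ sin(θ₄−θ₃)].
Numerator sine = +0.97196; denominator sine = +0.98849.
Result = 0.2453·2.53·(+0.97196) / (0.3458·(+0.98849)) = +1.7647 rad/s; magnitude 1.7647 rad/s.

1.76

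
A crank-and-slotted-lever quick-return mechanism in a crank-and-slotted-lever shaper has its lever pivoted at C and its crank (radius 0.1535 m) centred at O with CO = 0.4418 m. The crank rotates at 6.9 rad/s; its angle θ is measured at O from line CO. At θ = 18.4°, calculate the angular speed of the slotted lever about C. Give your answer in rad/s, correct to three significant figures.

1.75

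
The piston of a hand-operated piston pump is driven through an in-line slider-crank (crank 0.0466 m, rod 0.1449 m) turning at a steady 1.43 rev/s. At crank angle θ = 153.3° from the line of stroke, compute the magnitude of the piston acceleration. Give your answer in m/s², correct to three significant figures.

2.61

ω = 2π·1.43 = 8.985 rad/s
x(θ) = r cosθ + √(L² − r² sin²θ); with ω constant, a = ω²·d²x/dθ².
d²x/dθ² = −r cosθ − r²(cos2θ)/√u − r⁴ sin²2θ/(4u^{3/2}),  u = L² − r² sin²θ = 0.0205576 m².
Substituting r = 0.0466 m, L = 0.1449 m, θ = 153.3°: d²x/dθ² = +0.032343 m.
a = ω²·d²x/dθ² = (8.985)²·(+0.032343) = +2.611 m/s²;  |a| = 2.611 m/s².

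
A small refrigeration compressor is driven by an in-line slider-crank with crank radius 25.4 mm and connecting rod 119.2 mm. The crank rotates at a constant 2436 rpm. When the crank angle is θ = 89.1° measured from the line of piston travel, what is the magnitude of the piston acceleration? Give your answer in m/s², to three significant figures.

ω = 2π·2436/60 = 255.1 rad/s
x(θ) = r cosθ + √(L² − r² sin²θ); with ω constant, a = ω²·d²x/dθ².
d²x/dθ² = −r cosθ − r²(cos2θ)/√u − r⁴ sin²2θ/(4u^{3/2}),  u = L² − r² sin²θ = 0.0135636 m².
Substituting r = 0.0254 m, L = 0.1192 m, θ = 89.1°: d²x/dθ² = +0.0051378 m.
a = ω²·d²x/dθ² = (255.1)²·(+0.0051378) = +334.34 m/s²;  |a| = 334.34 m/s².

334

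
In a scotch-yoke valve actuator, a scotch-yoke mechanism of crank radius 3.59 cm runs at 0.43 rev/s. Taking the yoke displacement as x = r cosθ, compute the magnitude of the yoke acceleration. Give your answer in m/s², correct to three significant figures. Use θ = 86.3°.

0.0169

ω = 2.702 rad/s (from 0.43 rev/s).
x = r cosθ ⇒ ẍ = −rω² cosθ (ω constant).
|a| = rω²|cosθ| = 0.0359·(2.702)²·|cos 86.3°| = 0.016911 m/s².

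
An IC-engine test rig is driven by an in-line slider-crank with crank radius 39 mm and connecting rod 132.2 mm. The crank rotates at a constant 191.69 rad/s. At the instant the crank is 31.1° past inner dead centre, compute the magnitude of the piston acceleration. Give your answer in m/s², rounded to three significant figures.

1430

ω = 191.7 rad/s
x(θ) = r cosθ + √(L² − r² sin²θ); with ω constant, a = ω²·d²x/dθ².
d²x/dθ² = −r cosθ − r²(cos2θ)/√u − r⁴ sin²2θ/(4u^{3/2}),  u = L² − r² sin²θ = 0.017071 m².
Substituting r = 0.039 m, L = 0.1322 m, θ = 31.1°: d²x/dθ² = -0.039027 m.
a = ω²·d²x/dθ² = (191.7)²·(-0.039027) = -1434 m/s²;  |a| = 1434 m/s².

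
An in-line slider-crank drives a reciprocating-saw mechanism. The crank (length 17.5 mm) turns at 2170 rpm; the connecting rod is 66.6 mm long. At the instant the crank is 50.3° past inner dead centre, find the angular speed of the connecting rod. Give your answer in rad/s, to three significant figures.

38.9

ω = 227.2 rad/s (converted from 2170 rpm).
The rod makes angle φ with the slider axis where L sinφ = r sinθ; differentiating, L cosφ·φ̇ = r ω cosθ.
L cosφ = √(L² − r² sin²θ) = 0.065225 m.
|ω_rod| = r ω |cosθ| / √(L² − r² sin²θ) = 0.0175·227.2·0.63877/0.065225 = 38.945 rad/s.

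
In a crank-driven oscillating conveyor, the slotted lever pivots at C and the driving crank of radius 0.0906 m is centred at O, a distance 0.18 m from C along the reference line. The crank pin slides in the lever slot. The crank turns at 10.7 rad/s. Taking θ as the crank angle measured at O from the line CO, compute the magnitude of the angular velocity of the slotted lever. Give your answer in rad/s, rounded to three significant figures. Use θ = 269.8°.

ω = 10.7 rad/s
Crank pin A relative to C: A = (d + r cosθ, r sinθ); lever angle φ = atan2(r sinθ, d + r cosθ).
Differentiating tanφ: φ̇ = rω(d cosθ + r)/(d² + r² + 2dr cosθ).
d² + r² + 2dr cosθ = |CA|² = 0.0404945 m²;  d cosθ + r = +0.089972 m.
|ω_lever| = |0.0906·10.7·+0.089972| / 0.0404945 = 2.1539 rad/s.

2.15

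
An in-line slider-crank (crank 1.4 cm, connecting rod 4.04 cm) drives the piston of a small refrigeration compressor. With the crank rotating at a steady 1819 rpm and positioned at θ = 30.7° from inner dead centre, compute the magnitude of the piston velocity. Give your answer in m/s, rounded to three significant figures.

ω = 2π·1819/60 = 190.5 rad/s
For an in-line slider-crank, x = r cosθ + √(L² − r² sin²θ), so v = −rω sinθ·[1 + r cosθ/√(L² − r² sin²θ)].
With r = 0.014 m, L = 0.0404 m, θ = 30.7°: √(L² − r² sin²θ) = 0.039763 m.
v = −0.014·190.5·0.51054·[1 + 0.014·0.85985/0.039763] = -1.7737 m/s.
|v| = 1.7737 m/s.

1.77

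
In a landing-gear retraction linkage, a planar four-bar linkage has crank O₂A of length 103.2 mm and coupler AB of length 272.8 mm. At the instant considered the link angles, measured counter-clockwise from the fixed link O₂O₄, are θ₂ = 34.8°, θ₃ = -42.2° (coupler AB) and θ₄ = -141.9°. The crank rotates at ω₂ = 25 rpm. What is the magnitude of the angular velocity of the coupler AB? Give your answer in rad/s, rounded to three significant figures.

0.0578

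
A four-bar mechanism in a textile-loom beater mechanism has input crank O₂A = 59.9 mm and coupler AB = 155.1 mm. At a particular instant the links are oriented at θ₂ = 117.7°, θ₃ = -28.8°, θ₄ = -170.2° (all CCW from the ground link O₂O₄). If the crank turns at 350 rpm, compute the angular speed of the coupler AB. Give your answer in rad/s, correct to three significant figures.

21.6

ω₂ = 36.65 rad/s (from 350 rpm).
Differentiating the loop-closure r₂e^{iθ₂}+r₃e^{iθ₃}=r₁+r₄e^{iθ₄} gives r₂ω₂e^{iθ₂}+r₃ω₃e^{iθ₃}=r₄ω₄e^{iθ₄}.
Eliminating the other unknown: ω₃ = r₂ω₂ sin(θ₄−θ₂) / [r₃ sin(θ₃−θ₄)].
Numerator sine = +0.95159; denominator sine = +0.62388.
Result = 0.0599·36.65·(+0.95159) / (0.1551·(+0.62388)) = +21.591 rad/s; magnitude 21.591 rad/s.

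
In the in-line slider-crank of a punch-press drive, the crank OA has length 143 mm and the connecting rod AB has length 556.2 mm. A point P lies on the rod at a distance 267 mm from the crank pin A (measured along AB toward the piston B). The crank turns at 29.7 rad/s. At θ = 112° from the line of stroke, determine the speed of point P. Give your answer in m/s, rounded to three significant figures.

ω = 29.7 rad/s.  Crank-pin speed |V_A| = rω = 4.2471 m/s, perpendicular to OA.
Rod angle: sinφ = −(r/L) sinθ ⇒ φ = -13.791°; ω_rod = −rω cosθ/√(L²−r²sin²θ) = +2.9454 rad/s.
V_P = V_A + ω_rod × AP, with AP = 0.267 m along the rod.
Components: V_Px = −rω sinθ − a·ω_rod·sinφ = -3.7504 m/s;  V_Py = rω cosθ + a·ω_rod·cosφ = -0.82725 m/s.
|V_P| = √(V_Px² + V_Py²) = 3.8405 m/s.

3.84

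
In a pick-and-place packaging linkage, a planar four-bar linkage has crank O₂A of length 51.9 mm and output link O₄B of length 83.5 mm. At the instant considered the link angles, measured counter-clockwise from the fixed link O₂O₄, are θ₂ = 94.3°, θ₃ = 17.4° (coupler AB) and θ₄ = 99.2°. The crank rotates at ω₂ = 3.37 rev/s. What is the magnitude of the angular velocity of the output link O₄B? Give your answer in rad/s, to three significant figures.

ω₂ = 21.17 rad/s (from 3.37 rev/s).
Differentiating the loop-closure r₂e^{iθ₂}+r₃e^{iθ₃}=r₁+r₄e^{iθ₄} gives r₂ω₂e^{iθ₂}+r₃ω₃e^{iθ₃}=r₄ω₄e^{iθ₄}.
Eliminating the other unknown: ω₄ = r₂ω₂ sin(θ₂−θ₃) / [r₄ sin(θ₄−θ₃)].
Numerator sine = +0.97398; denominator sine = +0.98978.
Result = 0.0519·21.17·(+0.97398) / (0.0835·(+0.98978)) = +12.951 rad/s; magnitude 12.951 rad/s.

13.0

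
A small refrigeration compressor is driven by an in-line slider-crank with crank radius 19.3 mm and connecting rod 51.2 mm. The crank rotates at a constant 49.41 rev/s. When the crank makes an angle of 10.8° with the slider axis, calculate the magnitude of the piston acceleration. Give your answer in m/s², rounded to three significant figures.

ω = 2π·49.4 = 310.5 rad/s
x(θ) = r cosθ + √(L² − r² sin²θ); with ω constant, a = ω²·d²x/dθ².
d²x/dθ² = −r cosθ − r²(cos2θ)/√u − r⁴ sin²2θ/(4u^{3/2}),  u = L² − r² sin²θ = 0.00260836 m².
Substituting r = 0.0193 m, L = 0.0512 m, θ = 10.8°: d²x/dθ² = -0.025775 m.
a = ω²·d²x/dθ² = (310.5)²·(-0.025775) = -2484.2 m/s²;  |a| = 2484.2 m/s².

2480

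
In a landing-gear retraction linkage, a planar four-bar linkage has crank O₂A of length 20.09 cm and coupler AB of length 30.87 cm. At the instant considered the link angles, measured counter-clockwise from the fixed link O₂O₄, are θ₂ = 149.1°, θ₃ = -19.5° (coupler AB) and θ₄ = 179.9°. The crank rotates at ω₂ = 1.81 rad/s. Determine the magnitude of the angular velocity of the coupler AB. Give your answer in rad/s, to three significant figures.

1.82

ω₂ = 1.81 rad/s
Differentiating the loop-closure r₂e^{iθ₂}+r₃e^{iθ₃}=r₁+r₄e^{iθ₄} gives r₂ω₂e^{iθ₂}+r₃ω₃e^{iθ₃}=r₄ω₄e^{iθ₄}.
Eliminating the other unknown: ω₃ = r₂ω₂ sin(θ₄−θ₂) / [r₃ sin(θ₃−θ₄)].
Numerator sine = +0.51204; denominator sine = +0.33216.
Result = 0.2009·1.81·(+0.51204) / (0.3087·(+0.33216)) = +1.8158 rad/s; magnitude 1.8158 rad/s.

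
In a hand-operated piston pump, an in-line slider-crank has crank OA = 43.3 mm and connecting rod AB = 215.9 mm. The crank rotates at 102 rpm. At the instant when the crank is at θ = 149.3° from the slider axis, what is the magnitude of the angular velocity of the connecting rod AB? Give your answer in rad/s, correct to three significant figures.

ω = 10.68 rad/s (converted from 102 rpm).
The rod makes angle φ with the slider axis where L sinφ = r sinθ; differentiating, L cosφ·φ̇ = r ω cosθ.
L cosφ = √(L² − r² sin²θ) = 0.21477 m.
|ω_rod| = r ω |cosθ| / √(L² − r² sin²θ) = 0.0433·10.68·0.85985/0.21477 = 1.8517 rad/s.

1.85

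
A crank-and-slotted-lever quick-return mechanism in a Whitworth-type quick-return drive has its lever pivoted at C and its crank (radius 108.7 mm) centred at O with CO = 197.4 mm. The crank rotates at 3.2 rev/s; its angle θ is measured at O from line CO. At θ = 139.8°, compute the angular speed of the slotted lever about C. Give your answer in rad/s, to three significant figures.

5.11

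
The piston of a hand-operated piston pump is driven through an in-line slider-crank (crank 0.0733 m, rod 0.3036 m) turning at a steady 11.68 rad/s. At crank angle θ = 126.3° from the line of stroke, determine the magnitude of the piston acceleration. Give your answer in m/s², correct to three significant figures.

6.62

ω = 11.68 rad/s
x(θ) = r cosθ + √(L² − r² sin²θ); with ω constant, a = ω²·d²x/dθ².
d²x/dθ² = −r cosθ − r²(cos2θ)/√u − r⁴ sin²2θ/(4u^{3/2}),  u = L² − r² sin²θ = 0.0886832 m².
Substituting r = 0.0733 m, L = 0.3036 m, θ = 126.3°: d²x/dθ² = +0.048541 m.
a = ω²·d²x/dθ² = (11.68)²·(+0.048541) = +6.6221 m/s²;  |a| = 6.6221 m/s².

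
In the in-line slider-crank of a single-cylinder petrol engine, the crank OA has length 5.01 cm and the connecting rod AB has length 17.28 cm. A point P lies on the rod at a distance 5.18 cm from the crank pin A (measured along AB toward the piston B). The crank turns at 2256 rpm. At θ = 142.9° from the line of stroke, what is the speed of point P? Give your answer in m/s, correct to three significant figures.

9.37

ω = 236.2 rad/s.  Crank-pin speed |V_A| = rω = 11.836 m/s, perpendicular to OA.
Rod angle: sinφ = −(r/L) sinθ ⇒ φ = -10.072°; ω_rod = −rω cosθ/√(L²−r²sin²θ) = +55.486 rad/s.
V_P = V_A + ω_rod × AP, with AP = 0.0518 m along the rod.
Components: V_Px = −rω sinθ − a·ω_rod·sinφ = -6.6369 m/s;  V_Py = rω cosθ + a·ω_rod·cosφ = -6.6103 m/s.
|V_P| = √(V_Px² + V_Py²) = 9.3672 m/s.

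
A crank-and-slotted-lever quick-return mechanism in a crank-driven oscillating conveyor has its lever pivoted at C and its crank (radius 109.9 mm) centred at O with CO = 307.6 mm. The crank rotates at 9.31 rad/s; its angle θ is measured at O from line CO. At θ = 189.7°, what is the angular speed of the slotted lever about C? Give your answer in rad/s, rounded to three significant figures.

4.94

ω = 9.31 rad/s
Crank pin A relative to C: A = (d + r cosθ, r sinθ); lever angle φ = atan2(r sinθ, d + r cosθ).
Differentiating tanφ: φ̇ = rω(d cosθ + r)/(d² + r² + 2dr cosθ).
d² + r² + 2dr cosθ = |CA|² = 0.0400519 m²;  d cosθ + r = -0.1933 m.
|ω_lever| = |0.1099·9.31·-0.1933| / 0.0400519 = 4.9381 rad/s.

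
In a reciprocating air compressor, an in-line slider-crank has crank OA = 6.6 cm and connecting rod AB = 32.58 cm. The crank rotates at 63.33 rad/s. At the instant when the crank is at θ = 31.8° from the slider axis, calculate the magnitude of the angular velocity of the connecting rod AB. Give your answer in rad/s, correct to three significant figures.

ω = 63.33 rad/s
The rod makes angle φ with the slider axis where L sinφ = r sinθ; differentiating, L cosφ·φ̇ = r ω cosθ.
L cosφ = √(L² − r² sin²θ) = 0.32394 m.
|ω_rod| = r ω |cosθ| / √(L² − r² sin²θ) = 0.066·63.33·0.84989/0.32394 = 10.966 rad/s.

11.0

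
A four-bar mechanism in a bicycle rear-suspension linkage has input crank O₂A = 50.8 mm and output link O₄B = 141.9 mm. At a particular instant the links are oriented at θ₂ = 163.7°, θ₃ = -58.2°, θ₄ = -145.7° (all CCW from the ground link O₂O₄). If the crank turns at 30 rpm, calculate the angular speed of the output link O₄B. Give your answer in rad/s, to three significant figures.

0.752

ω₂ = 3.142 rad/s (from 30 rpm).
Differentiating the loop-closure r₂e^{iθ₂}+r₃e^{iθ₃}=r₁+r₄e^{iθ₄} gives r₂ω₂e^{iθ₂}+r₃ω₃e^{iθ₃}=r₄ω₄e^{iθ₄}.
Eliminating the other unknown: ω₄ = r₂ω₂ sin(θ₂−θ₃) / [r₄ sin(θ₄−θ₃)].
Numerator sine = -0.66783; denominator sine = -0.99905.
Result = 0.0508·3.142·(-0.66783) / (0.1419·(-0.99905)) = +0.75182 rad/s; magnitude 0.75182 rad/s.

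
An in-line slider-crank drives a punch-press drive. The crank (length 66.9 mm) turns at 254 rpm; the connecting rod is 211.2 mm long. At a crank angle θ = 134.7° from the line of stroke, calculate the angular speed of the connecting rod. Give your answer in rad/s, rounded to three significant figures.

6.08

ω = 26.6 rad/s (converted from 254 rpm).
The rod makes angle φ with the slider axis where L sinφ = r sinθ; differentiating, L cosφ·φ̇ = r ω cosθ.
L cosφ = √(L² − r² sin²θ) = 0.20578 m.
|ω_rod| = r ω |cosθ| / √(L² − r² sin²θ) = 0.0669·26.6·0.70339/0.20578 = 6.0826 rad/s.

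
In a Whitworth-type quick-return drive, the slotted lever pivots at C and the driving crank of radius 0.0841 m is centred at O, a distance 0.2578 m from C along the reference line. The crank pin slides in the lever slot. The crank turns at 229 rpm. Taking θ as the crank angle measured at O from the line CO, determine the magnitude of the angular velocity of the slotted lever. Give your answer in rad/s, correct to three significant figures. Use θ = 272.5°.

ω = 23.98 rad/s (from 229 rpm).
Crank pin A relative to C: A = (d + r cosθ, r sinθ); lever angle φ = atan2(r sinθ, d + r cosθ).
Differentiating tanφ: φ̇ = rω(d cosθ + r)/(d² + r² + 2dr cosθ).
d² + r² + 2dr cosθ = |CA|² = 0.0754251 m²;  d cosθ + r = +0.095345 m.
|ω_lever| = |0.0841·23.98·+0.095345| / 0.0754251 = 2.5494 rad/s.

2.55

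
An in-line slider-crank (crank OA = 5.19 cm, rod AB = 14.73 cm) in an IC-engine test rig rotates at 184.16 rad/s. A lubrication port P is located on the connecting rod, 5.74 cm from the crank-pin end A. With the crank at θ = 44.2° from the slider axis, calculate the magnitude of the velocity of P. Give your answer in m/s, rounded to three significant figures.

8.45

ω = 184.2 rad/s.  Crank-pin speed |V_A| = rω = 9.5579 m/s, perpendicular to OA.
Rod angle: sinφ = −(r/L) sinθ ⇒ φ = -14.220°; ω_rod = −rω cosθ/√(L²−r²sin²θ) = -47.989 rad/s.
V_P = V_A + ω_rod × AP, with AP = 0.0574 m along the rod.
Components: V_Px = −rω sinθ − a·ω_rod·sinφ = -7.3401 m/s;  V_Py = rω cosθ + a·ω_rod·cosφ = +4.182 m/s.
|V_P| = √(V_Px² + V_Py²) = 8.4478 m/s.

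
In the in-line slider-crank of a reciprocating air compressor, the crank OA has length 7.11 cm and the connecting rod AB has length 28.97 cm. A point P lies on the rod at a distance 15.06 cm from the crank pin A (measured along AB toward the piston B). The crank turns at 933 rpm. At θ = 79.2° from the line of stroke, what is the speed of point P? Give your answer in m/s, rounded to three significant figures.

ω = 97.7 rad/s.  Crank-pin speed |V_A| = rω = 6.9467 m/s, perpendicular to OA.
Rod angle: sinφ = −(r/L) sinθ ⇒ φ = -13.950°; ω_rod = −rω cosθ/√(L²−r²sin²θ) = -4.6298 rad/s.
V_P = V_A + ω_rod × AP, with AP = 0.1506 m along the rod.
Components: V_Px = −rω sinθ − a·ω_rod·sinφ = -6.9918 m/s;  V_Py = rω cosθ + a·ω_rod·cosφ = +0.62501 m/s.
|V_P| = √(V_Px² + V_Py²) = 7.0196 m/s.

7.02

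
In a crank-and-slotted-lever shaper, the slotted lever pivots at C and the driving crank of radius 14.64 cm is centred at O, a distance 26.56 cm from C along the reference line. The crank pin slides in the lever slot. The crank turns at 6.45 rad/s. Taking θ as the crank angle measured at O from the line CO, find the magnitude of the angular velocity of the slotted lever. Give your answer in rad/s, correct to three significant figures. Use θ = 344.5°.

2.28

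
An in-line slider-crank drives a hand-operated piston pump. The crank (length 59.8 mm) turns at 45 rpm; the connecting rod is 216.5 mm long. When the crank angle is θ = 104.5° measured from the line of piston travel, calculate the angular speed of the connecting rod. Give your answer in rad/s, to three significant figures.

ω = 4.712 rad/s (converted from 45 rpm).
The rod makes angle φ with the slider axis where L sinφ = r sinθ; differentiating, L cosφ·φ̇ = r ω cosθ.
L cosφ = √(L² − r² sin²θ) = 0.20862 m.
|ω_rod| = r ω |cosθ| / √(L² − r² sin²θ) = 0.0598·4.712·0.25038/0.20862 = 0.33822 rad/s.

0.338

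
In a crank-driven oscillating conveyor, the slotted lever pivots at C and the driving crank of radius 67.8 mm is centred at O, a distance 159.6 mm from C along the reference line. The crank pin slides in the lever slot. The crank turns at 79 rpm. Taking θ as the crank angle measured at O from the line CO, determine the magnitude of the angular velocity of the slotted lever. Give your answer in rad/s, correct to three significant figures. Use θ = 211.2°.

3.33

ω = 8.273 rad/s (from 79 rpm).
Crank pin A relative to C: A = (d + r cosθ, r sinθ); lever angle φ = atan2(r sinθ, d + r cosθ).
Differentiating tanφ: φ̇ = rω(d cosθ + r)/(d² + r² + 2dr cosθ).
d² + r² + 2dr cosθ = |CA|² = 0.0115574 m²;  d cosθ + r = -0.068716 m.
|ω_lever| = |0.0678·8.273·-0.068716| / 0.0115574 = 3.3349 rad/s.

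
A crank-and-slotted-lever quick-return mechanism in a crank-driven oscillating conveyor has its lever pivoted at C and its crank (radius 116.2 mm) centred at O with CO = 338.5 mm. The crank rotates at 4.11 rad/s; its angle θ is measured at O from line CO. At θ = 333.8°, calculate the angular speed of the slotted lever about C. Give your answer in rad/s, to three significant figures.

1.01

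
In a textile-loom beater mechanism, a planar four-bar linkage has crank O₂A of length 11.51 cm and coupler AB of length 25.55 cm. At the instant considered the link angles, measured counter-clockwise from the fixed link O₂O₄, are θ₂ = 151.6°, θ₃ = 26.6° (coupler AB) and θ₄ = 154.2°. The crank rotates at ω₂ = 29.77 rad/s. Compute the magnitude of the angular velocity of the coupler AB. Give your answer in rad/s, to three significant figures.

0.768

ω₂ = 29.77 rad/s
Differentiating the loop-closure r₂e^{iθ₂}+r₃e^{iθ₃}=r₁+r₄e^{iθ₄} gives r₂ω₂e^{iθ₂}+r₃ω₃e^{iθ₃}=r₄ω₄e^{iθ₄}.
Eliminating the other unknown: ω₃ = r₂ω₂ sin(θ₄−θ₂) / [r₃ sin(θ₃−θ₄)].
Numerator sine = +0.04536; denominator sine = -0.79229.
Result = 0.1151·29.77·(+0.04536) / (0.2555·(-0.79229)) = -0.76786 rad/s; magnitude 0.76786 rad/s.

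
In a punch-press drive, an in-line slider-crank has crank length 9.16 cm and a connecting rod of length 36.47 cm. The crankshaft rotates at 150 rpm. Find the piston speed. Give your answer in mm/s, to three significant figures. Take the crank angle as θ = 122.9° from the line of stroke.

ω = 2π·150/60 = 15.71 rad/s
For an in-line slider-crank, x = r cosθ + √(L² − r² sin²θ), so v = −rω sinθ·[1 + r cosθ/√(L² − r² sin²θ)].
With r = 0.0916 m, L = 0.3647 m, θ = 122.9°: √(L² − r² sin²θ) = 0.3565 m.
v = −0.0916·15.71·0.83962·[1 + 0.0916·-0.54317/0.3565] = -1.0395 m/s.
|v| = 1.0395 m/s = 1039.5 mm/s.

1040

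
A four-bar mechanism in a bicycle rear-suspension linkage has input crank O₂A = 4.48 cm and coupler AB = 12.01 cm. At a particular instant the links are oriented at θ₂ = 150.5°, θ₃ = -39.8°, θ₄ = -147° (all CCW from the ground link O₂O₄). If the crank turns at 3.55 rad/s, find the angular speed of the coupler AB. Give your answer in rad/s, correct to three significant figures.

ω₂ = 3.55 rad/s
Differentiating the loop-closure r₂e^{iθ₂}+r₃e^{iθ₃}=r₁+r₄e^{iθ₄} gives r₂ω₂e^{iθ₂}+r₃ω₃e^{iθ₃}=r₄ω₄e^{iθ₄}.
Eliminating the other unknown: ω₃ = r₂ω₂ sin(θ₄−θ₂) / [r₃ sin(θ₃−θ₄)].
Numerator sine = +0.88701; denominator sine = +0.95528.
Result = 0.0448·3.55·(+0.88701) / (0.1201·(+0.95528)) = +1.2296 rad/s; magnitude 1.2296 rad/s.

1.23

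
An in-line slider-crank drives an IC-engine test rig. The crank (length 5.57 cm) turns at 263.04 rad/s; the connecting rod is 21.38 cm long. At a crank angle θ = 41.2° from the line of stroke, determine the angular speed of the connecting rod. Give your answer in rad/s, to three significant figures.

52.3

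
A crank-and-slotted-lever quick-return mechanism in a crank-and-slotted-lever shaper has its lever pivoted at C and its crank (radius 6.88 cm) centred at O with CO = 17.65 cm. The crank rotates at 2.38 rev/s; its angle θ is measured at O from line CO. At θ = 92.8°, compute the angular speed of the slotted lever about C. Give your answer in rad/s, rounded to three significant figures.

1.78

ω = 14.95 rad/s (from 2.38 rev/s).
Crank pin A relative to C: A = (d + r cosθ, r sinθ); lever angle φ = atan2(r sinθ, d + r cosθ).
Differentiating tanφ: φ̇ = rω(d cosθ + r)/(d² + r² + 2dr cosθ).
d² + r² + 2dr cosθ = |CA|² = 0.0346993 m²;  d cosθ + r = +0.060178 m.
|ω_lever| = |0.0688·14.95·+0.060178| / 0.0346993 = 1.7843 rad/s.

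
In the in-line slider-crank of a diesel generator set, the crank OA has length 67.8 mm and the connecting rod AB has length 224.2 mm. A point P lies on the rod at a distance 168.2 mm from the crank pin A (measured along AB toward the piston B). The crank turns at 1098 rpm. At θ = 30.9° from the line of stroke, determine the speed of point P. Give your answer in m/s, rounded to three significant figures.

ω = 115 rad/s.  Crank-pin speed |V_A| = rω = 7.7958 m/s, perpendicular to OA.
Rod angle: sinφ = −(r/L) sinθ ⇒ φ = -8.934°; ω_rod = −rω cosθ/√(L²−r²sin²θ) = -30.203 rad/s.
V_P = V_A + ω_rod × AP, with AP = 0.1682 m along the rod.
Components: V_Px = −rω sinθ − a·ω_rod·sinφ = -4.7924 m/s;  V_Py = rω cosθ + a·ω_rod·cosφ = +1.6708 m/s.
|V_P| = √(V_Px² + V_Py²) = 5.0753 m/s.

5.08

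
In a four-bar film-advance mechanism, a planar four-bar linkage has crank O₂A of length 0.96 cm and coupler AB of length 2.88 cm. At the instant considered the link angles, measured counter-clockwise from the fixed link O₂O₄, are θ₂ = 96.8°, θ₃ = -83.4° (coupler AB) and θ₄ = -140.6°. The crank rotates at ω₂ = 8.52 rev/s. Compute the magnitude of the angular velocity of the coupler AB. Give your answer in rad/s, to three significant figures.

ω₂ = 53.53 rad/s (from 8.52 rev/s).
Differentiating the loop-closure r₂e^{iθ₂}+r₃e^{iθ₃}=r₁+r₄e^{iθ₄} gives r₂ω₂e^{iθ₂}+r₃ω₃e^{iθ₃}=r₄ω₄e^{iθ₄}.
Eliminating the other unknown: ω₃ = r₂ω₂ sin(θ₄−θ₂) / [r₃ sin(θ₃−θ₄)].
Numerator sine = +0.84245; denominator sine = +0.84057.
Result = 0.0096·53.53·(+0.84245) / (0.0288·(+0.84057)) = +17.884 rad/s; magnitude 17.884 rad/s.

17.9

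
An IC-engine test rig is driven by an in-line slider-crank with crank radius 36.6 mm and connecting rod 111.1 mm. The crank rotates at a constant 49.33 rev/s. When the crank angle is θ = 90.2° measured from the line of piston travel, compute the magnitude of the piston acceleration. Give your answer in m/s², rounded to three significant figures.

ω = 2π·49.3 = 309.9 rad/s
x(θ) = r cosθ + √(L² − r² sin²θ); with ω constant, a = ω²·d²x/dθ².
d²x/dθ² = −r cosθ − r²(cos2θ)/√u − r⁴ sin²2θ/(4u^{3/2}),  u = L² − r² sin²θ = 0.0110037 m².
Substituting r = 0.0366 m, L = 0.1111 m, θ = 90.2°: d²x/dθ² = +0.012898 m.
a = ω²·d²x/dθ² = (309.9)²·(+0.012898) = +1239 m/s²;  |a| = 1239 m/s².

1240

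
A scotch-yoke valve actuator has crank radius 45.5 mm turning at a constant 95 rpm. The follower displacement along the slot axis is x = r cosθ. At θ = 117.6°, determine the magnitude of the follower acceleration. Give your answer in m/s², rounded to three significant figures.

2.09

ω = 9.948 rad/s (from 95 rpm).
x = r cosθ ⇒ ẍ = −rω² cosθ (ω constant).
|a| = rω²|cosθ| = 0.0455·(9.948)²·|cos 117.6°| = 2.0863 m/s².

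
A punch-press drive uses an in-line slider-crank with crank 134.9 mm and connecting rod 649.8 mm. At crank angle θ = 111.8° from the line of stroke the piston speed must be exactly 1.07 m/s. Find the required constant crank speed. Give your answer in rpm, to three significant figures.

88.5

For an in-line slider-crank, |v_piston| = rω|sinθ|·[1 + r cosθ/√(L² − r² sin²θ)].
With r = 0.1349 m, L = 0.6498 m, θ = 111.8°: the bracketed kinematic factor |dx/dθ| = 0.11541 m.
ω = v/|dx/dθ| = 1.07/0.11541 = 9.2712 rad/s.
N = 60ω/(2π) = 88.533 rpm.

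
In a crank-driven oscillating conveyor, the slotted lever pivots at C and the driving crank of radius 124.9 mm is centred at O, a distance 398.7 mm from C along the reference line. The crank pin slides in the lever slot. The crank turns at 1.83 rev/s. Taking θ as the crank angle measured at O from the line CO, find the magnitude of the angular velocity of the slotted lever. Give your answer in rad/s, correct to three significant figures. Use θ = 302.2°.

2.13

ω = 11.5 rad/s (from 1.83 rev/s).
Crank pin A relative to C: A = (d + r cosθ, r sinθ); lever angle φ = atan2(r sinθ, d + r cosθ).
Differentiating tanφ: φ̇ = rω(d cosθ + r)/(d² + r² + 2dr cosθ).
d² + r² + 2dr cosθ = |CA|² = 0.227634 m²;  d cosθ + r = +0.33736 m.
|ω_lever| = |0.1249·11.5·+0.33736| / 0.227634 = 2.1284 rad/s.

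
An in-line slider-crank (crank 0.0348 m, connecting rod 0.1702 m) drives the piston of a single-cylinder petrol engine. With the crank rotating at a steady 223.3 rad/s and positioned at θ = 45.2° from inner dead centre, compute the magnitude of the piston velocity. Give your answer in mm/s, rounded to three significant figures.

6320

ω = 223.3 rad/s
For an in-line slider-crank, x = r cosθ + √(L² − r² sin²θ), so v = −rω sinθ·[1 + r cosθ/√(L² − r² sin²θ)].
With r = 0.0348 m, L = 0.1702 m, θ = 45.2°: √(L² − r² sin²θ) = 0.1684 m.
v = −0.0348·223.3·0.70957·[1 + 0.0348·0.70463/0.1684] = -6.3169 m/s.
|v| = 6.3169 m/s = 6316.9 mm/s.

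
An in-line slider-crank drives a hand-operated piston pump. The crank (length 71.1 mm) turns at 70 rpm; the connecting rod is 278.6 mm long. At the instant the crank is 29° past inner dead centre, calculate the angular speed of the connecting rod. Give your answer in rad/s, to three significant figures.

1.65

ω = 7.33 rad/s (converted from 70 rpm).
The rod makes angle φ with the slider axis where L sinφ = r sinθ; differentiating, L cosφ·φ̇ = r ω cosθ.
L cosφ = √(L² − r² sin²θ) = 0.27646 m.
|ω_rod| = r ω |cosθ| / √(L² − r² sin²θ) = 0.0711·7.33·0.87462/0.27646 = 1.6489 rad/s.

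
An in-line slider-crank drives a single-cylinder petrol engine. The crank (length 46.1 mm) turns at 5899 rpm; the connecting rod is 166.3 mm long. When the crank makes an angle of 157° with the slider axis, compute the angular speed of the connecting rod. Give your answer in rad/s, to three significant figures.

159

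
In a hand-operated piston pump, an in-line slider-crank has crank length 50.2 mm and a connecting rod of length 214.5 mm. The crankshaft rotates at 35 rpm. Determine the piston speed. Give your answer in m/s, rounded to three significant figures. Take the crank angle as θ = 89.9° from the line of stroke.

ω = 2π·35/60 = 3.665 rad/s
For an in-line slider-crank, x = r cosθ + √(L² − r² sin²θ), so v = −rω sinθ·[1 + r cosθ/√(L² − r² sin²θ)].
With r = 0.0502 m, L = 0.2145 m, θ = 89.9°: √(L² − r² sin²θ) = 0.20854 m.
v = −0.0502·3.665·1.00000·[1 + 0.0502·0.00175/0.20854] = -0.18407 m/s.
|v| = 0.18407 m/s.

0.184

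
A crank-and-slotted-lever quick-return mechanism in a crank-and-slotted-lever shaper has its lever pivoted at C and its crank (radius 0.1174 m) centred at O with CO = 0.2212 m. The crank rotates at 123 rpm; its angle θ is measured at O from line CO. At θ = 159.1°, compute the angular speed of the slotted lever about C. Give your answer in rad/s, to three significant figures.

9.51

ω = 12.88 rad/s (from 123 rpm).
Crank pin A relative to C: A = (d + r cosθ, r sinθ); lever angle φ = atan2(r sinθ, d + r cosθ).
Differentiating tanφ: φ̇ = rω(d cosθ + r)/(d² + r² + 2dr cosθ).
d² + r² + 2dr cosθ = |CA|² = 0.0141917 m²;  d cosθ + r = -0.089246 m.
|ω_lever| = |0.1174·12.88·-0.089246| / 0.0141917 = 9.5095 rad/s.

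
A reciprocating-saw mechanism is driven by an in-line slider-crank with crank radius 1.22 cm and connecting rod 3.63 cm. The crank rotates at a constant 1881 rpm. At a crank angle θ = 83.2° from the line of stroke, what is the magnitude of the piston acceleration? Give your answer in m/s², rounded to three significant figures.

ω = 2π·1881/60 = 197 rad/s
x(θ) = r cosθ + √(L² − r² sin²θ); with ω constant, a = ω²·d²x/dθ².
d²x/dθ² = −r cosθ − r²(cos2θ)/√u − r⁴ sin²2θ/(4u^{3/2}),  u = L² − r² sin²θ = 0.00117094 m².
Substituting r = 0.0122 m, L = 0.0363 m, θ = 83.2°: d²x/dθ² = +0.0027755 m.
a = ω²·d²x/dθ² = (197)²·(+0.0027755) = +107.69 m/s²;  |a| = 107.69 m/s².

108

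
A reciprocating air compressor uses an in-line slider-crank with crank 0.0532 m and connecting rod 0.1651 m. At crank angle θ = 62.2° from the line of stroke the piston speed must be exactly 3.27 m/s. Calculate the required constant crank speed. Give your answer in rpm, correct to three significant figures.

574

For an in-line slider-crank, |v_piston| = rω|sinθ|·[1 + r cosθ/√(L² − r² sin²θ)].
With r = 0.0532 m, L = 0.1651 m, θ = 62.2°: the bracketed kinematic factor |dx/dθ| = 0.054438 m.
ω = v/|dx/dθ| = 3.27/0.054438 = 60.068 rad/s.
N = 60ω/(2π) = 573.61 rpm.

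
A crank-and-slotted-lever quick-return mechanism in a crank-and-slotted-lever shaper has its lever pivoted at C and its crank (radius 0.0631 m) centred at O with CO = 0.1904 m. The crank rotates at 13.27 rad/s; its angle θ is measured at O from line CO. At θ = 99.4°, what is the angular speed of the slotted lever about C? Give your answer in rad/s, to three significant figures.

0.738

ω = 13.27 rad/s
Crank pin A relative to C: A = (d + r cosθ, r sinθ); lever angle φ = atan2(r sinθ, d + r cosθ).
Differentiating tanφ: φ̇ = rω(d cosθ + r)/(d² + r² + 2dr cosθ).
d² + r² + 2dr cosθ = |CA|² = 0.0363093 m²;  d cosθ + r = +0.032003 m.
|ω_lever| = |0.0631·13.27·+0.032003| / 0.0363093 = 0.73802 rad/s.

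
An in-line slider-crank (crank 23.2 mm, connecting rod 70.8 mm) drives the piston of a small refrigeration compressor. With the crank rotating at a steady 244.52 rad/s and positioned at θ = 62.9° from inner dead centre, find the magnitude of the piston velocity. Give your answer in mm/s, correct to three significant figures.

5840

ω = 244.5 rad/s
For an in-line slider-crank, x = r cosθ + √(L² − r² sin²θ), so v = −rω sinθ·[1 + r cosθ/√(L² − r² sin²θ)].
With r = 0.0232 m, L = 0.0708 m, θ = 62.9°: √(L² − r² sin²θ) = 0.067721 m.
v = −0.0232·244.5·0.89021·[1 + 0.0232·0.45554/0.067721] = -5.8382 m/s.
|v| = 5.8382 m/s = 5838.2 mm/s.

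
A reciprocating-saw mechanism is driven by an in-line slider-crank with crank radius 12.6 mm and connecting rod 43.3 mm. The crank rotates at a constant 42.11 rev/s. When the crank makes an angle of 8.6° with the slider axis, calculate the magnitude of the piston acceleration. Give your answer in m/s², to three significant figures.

ω = 2π·42.1 = 264.6 rad/s
x(θ) = r cosθ + √(L² − r² sin²θ); with ω constant, a = ω²·d²x/dθ².
d²x/dθ² = −r cosθ − r²(cos2θ)/√u − r⁴ sin²2θ/(4u^{3/2}),  u = L² − r² sin²θ = 0.00187134 m².
Substituting r = 0.0126 m, L = 0.0433 m, θ = 8.6°: d²x/dθ² = -0.015971 m.
a = ω²·d²x/dθ² = (264.6)²·(-0.015971) = -1118.1 m/s²;  |a| = 1118.1 m/s².

1120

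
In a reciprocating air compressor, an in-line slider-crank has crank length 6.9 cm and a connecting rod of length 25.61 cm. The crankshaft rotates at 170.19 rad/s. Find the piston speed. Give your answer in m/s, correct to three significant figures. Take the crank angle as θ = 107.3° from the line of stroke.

ω = 170.2 rad/s
For an in-line slider-crank, x = r cosθ + √(L² − r² sin²θ), so v = −rω sinθ·[1 + r cosθ/√(L² − r² sin²θ)].
With r = 0.069 m, L = 0.2561 m, θ = 107.3°: √(L² − r² sin²θ) = 0.24748 m.
v = −0.069·170.2·0.95476·[1 + 0.069·-0.29737/0.24748] = -10.282 m/s.
|v| = 10.282 m/s.

10.3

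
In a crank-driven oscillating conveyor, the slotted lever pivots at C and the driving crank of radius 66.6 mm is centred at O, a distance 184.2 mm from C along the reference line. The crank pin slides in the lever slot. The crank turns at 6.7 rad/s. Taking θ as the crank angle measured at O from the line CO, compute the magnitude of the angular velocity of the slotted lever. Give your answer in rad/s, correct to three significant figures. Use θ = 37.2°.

ω = 6.7 rad/s
Crank pin A relative to C: A = (d + r cosθ, r sinθ); lever angle φ = atan2(r sinθ, d + r cosθ).
Differentiating tanφ: φ̇ = rω(d cosθ + r)/(d² + r² + 2dr cosθ).
d² + r² + 2dr cosθ = |CA|² = 0.0579084 m²;  d cosθ + r = +0.21332 m.
|ω_lever| = |0.0666·6.7·+0.21332| / 0.0579084 = 1.6438 rad/s.

1.64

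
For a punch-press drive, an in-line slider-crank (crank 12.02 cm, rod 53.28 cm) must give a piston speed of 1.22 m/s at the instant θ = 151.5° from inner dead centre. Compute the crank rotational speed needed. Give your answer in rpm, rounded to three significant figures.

254

For an in-line slider-crank, |v_piston| = rω|sinθ|·[1 + r cosθ/√(L² − r² sin²θ)].
With r = 0.1202 m, L = 0.5328 m, θ = 151.5°: the bracketed kinematic factor |dx/dθ| = 0.045917 m.
ω = v/|dx/dθ| = 1.22/0.045917 = 26.57 rad/s.
N = 60ω/(2π) = 253.72 rpm.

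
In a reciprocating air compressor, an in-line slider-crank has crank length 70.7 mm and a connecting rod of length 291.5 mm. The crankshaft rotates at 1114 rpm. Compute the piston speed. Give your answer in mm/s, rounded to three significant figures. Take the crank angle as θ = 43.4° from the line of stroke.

6680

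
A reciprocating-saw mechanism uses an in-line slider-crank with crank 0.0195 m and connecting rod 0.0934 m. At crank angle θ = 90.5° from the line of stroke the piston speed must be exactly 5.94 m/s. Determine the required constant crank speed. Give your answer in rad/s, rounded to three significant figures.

305

For an in-line slider-crank, |v_piston| = rω|sinθ|·[1 + r cosθ/√(L² − r² sin²θ)].
With r = 0.0195 m, L = 0.0934 m, θ = 90.5°: the bracketed kinematic factor |dx/dθ| = 0.019463 m.
ω = v/|dx/dθ| = 5.94/0.019463 = 305.2 rad/s.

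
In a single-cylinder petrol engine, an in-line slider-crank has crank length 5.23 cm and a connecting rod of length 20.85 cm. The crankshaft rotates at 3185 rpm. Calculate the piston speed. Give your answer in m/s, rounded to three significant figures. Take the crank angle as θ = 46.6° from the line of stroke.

14.9

ω = 2π·3185/60 = 333.5 rad/s
For an in-line slider-crank, x = r cosθ + √(L² − r² sin²θ), so v = −rω sinθ·[1 + r cosθ/√(L² − r² sin²θ)].
With r = 0.0523 m, L = 0.2085 m, θ = 46.6°: √(L² − r² sin²θ) = 0.20501 m.
v = −0.0523·333.5·0.72657·[1 + 0.0523·0.68709/0.20501] = -14.896 m/s.
|v| = 14.896 m/s.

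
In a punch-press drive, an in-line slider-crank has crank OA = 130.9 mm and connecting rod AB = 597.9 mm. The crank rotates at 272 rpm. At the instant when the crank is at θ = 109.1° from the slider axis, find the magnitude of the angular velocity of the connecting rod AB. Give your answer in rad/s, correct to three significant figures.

ω = 28.48 rad/s (converted from 272 rpm).
The rod makes angle φ with the slider axis where L sinφ = r sinθ; differentiating, L cosφ·φ̇ = r ω cosθ.
L cosφ = √(L² − r² sin²θ) = 0.58497 m.
|ω_rod| = r ω |cosθ| / √(L² − r² sin²θ) = 0.1309·28.48·0.32722/0.58497 = 2.0857 rad/s.

2.09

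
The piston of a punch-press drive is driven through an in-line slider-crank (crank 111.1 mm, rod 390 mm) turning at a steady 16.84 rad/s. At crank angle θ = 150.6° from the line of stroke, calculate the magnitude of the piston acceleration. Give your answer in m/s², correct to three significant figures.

ω = 16.84 rad/s
x(θ) = r cosθ + √(L² − r² sin²θ); with ω constant, a = ω²·d²x/dθ².
d²x/dθ² = −r cosθ − r²(cos2θ)/√u − r⁴ sin²2θ/(4u^{3/2}),  u = L² − r² sin²θ = 0.149125 m².
Substituting r = 0.1111 m, L = 0.39 m, θ = 150.6°: d²x/dθ² = +0.07975 m.
a = ω²·d²x/dθ² = (16.84)²·(+0.07975) = +22.616 m/s²;  |a| = 22.616 m/s².

22.6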